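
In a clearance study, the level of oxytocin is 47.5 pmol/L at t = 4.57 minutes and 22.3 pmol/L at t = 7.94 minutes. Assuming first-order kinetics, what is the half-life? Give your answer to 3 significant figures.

Over Δt = 7.94 − 4.57 = 3.37 minutes, the level fell by a factor of 47.5/22.3 ≈ 2.13.
n = log₂(2.13) ≈ 1.0909 half-lives, so t½ = 3.37/1.0909 ≈ 3.0892 minutes.

3.09 minutes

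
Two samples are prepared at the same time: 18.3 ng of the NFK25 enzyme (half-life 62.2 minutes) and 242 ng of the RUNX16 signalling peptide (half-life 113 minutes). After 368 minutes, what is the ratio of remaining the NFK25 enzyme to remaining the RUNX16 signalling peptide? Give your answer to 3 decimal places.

NFK25 enzyme: 18.3 × (1/2)^(368/62.2) = 18.3 × (1/2)^5.9164 ≈ 0.303 ng.
RUNX16 signalling peptide: 242 × (1/2)^(368/113) = 242 × (1/2)^3.2566 ≈ 25.32 ng.
Ratio ≈ 0.303 / 25.32 ≈ 0.011967.

0.012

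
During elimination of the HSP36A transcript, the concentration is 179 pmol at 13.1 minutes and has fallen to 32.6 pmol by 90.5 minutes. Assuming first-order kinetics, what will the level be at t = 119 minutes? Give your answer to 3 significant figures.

17.4 pmol

Over Δt = 90.5 − 13.1 = 77.4 minutes, the level fell by a factor of 179/32.6 ≈ 5.4908.
n = log₂(5.4908) ≈ 2.457 half-lives, so t½ = 77.4/2.457 ≈ 31.502 minutes.
From t = 90.5 to t = 119: 32.6 × (1/2)^((119−90.5)/31.502) ≈ 17.413 pmol.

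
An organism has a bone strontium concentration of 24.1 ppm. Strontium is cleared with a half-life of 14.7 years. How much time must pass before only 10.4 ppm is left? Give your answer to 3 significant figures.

Fraction remaining = 10.4/24.1 ≈ 0.43154.
n = log₂(24.1/10.4) = ln(2.3173)/ln 2 ≈ 1.2124 half-lives.
t = n × t½ = 1.2124 × 14.7 ≈ 17.823 years.

17.8 years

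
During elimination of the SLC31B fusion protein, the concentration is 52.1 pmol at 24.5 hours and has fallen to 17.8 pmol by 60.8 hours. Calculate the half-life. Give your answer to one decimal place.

Over Δt = 60.8 − 24.5 = 36.3 hours, the level fell by a factor of 52.1/17.8 ≈ 2.927.
n = log₂(2.927) ≈ 1.5494 half-lives, so t½ = 36.3/1.5494 ≈ 23.428 hours.

23.4 hours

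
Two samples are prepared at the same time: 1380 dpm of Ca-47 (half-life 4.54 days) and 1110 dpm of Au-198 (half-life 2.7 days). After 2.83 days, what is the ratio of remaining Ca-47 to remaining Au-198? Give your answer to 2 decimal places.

Ca-47: 1380 × (1/2)^(2.83/4.54) = 1380 × (1/2)^0.62335 ≈ 895.84 dpm.
Au-198: 1110 × (1/2)^(2.83/2.7) = 1110 × (1/2)^1.0481 ≈ 536.78 dpm.
Ratio ≈ 895.84 / 536.78 ≈ 1.6689.

1.67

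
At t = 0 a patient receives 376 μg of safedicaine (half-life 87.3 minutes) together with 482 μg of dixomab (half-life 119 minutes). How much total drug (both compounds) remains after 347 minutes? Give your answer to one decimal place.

87.8 μg

safedicaine: 376 × (1/2)^(347/87.3) = 376 × (1/2)^3.9748 ≈ 23.914 μg.
dixomab: 482 × (1/2)^(347/119) = 482 × (1/2)^2.916 ≈ 63.864 μg.
Total = 23.914 + 63.864 ≈ 87.778 μg.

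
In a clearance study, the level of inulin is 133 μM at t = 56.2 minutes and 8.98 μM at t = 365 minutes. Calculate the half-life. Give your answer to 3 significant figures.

Over Δt = 365 − 56.2 = 308.8 minutes, the level fell by a factor of 133/8.98 ≈ 14.811.
n = log₂(14.811) ≈ 3.8886 half-lives, so t½ = 308.8/3.8886 ≈ 79.412 minutes.

79.4 minutes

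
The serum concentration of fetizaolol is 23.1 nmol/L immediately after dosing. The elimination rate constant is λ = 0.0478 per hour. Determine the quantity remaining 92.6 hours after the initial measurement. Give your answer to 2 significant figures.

t½ = ln 2 / λ = 0.69315 / 0.0478 ≈ 14.501 hours.
Number of half-lives: n = 92.6/14.501 ≈ 6.3858.
Remaining = 23.1 × (1/2)^6.3858 = 23.1 × 0.011959 ≈ 0.27625 nmol/L.

0.28 nmol/L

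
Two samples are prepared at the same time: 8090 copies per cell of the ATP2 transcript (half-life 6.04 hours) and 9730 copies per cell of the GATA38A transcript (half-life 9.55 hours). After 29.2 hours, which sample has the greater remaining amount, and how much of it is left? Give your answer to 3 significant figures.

ATP2 transcript: 8090 × (1/2)^4.8344 ≈ 283.56 copies per cell.
GATA38A transcript: 9730 × (1/2)^3.0576 ≈ 1168.7 copies per cell.
GATA38A transcript has more remaining, at ≈ 1168.7 copies per cell.

GATA38A transcript, 1170 copies per cell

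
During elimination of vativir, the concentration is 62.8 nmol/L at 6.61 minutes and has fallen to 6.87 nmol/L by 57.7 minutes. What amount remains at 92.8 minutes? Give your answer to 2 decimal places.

Over Δt = 57.7 − 6.61 = 51.09 minutes, the level fell by a factor of 62.8/6.87 ≈ 9.1412.
n = log₂(9.1412) ≈ 3.1924 half-lives, so t½ = 51.09/3.1924 ≈ 16.004 minutes.
From t = 57.7 to t = 92.8: 6.87 × (1/2)^((92.8−57.7)/16.004) ≈ 1.5022 nmol/L.

1.50 nmol/L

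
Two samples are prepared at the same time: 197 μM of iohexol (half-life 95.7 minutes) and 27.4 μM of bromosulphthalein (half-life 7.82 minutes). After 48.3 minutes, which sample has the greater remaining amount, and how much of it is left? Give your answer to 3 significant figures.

iohexol, 139 μM

iohexol: 197 × (1/2)^0.5047 ≈ 138.85 μM.
bromosulphthalein: 27.4 × (1/2)^6.1765 ≈ 0.37883 μM.
Iohexol has more remaining, at ≈ 138.85 μM.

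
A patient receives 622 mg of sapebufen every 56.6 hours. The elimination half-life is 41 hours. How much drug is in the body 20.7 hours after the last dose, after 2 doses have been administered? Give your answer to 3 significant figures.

The 2 doses were given 77.3, 20.7 hours ago.
Total = 622·(1/2)^(77.3/41) + 622·(1/2)^(20.7/41)
      = 168.36 + 438.34 ≈ 606.7 mg.

607 mg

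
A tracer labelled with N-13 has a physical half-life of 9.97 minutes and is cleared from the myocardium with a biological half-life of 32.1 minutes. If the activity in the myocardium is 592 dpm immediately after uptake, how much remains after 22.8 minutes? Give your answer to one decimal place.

74.1 dpm

1/t_eff = 1/t_phys + 1/t_biol = 1/9.97 + 1/32.1 = 0.13145 per minute.
t_eff = 9.97 × 32.1 / (9.97 + 32.1) ≈ 7.6072 minutes.
Remaining = 592 × (1/2)^(22.8/7.6072) = 592 × (1/2)^2.9971 ≈ 74.147 dpm.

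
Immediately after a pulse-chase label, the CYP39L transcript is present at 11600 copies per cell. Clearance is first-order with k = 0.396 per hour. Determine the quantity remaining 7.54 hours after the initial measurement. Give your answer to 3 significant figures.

t½ = ln 2 / k = 0.69315 / 0.396 ≈ 1.7504 hours.
Number of half-lives: n = 7.54/1.7504 ≈ 4.3077.
Remaining = 11600 × (1/2)^4.3077 = 11600 × 0.050497 ≈ 585.77 copies per cell.

586 copies per cell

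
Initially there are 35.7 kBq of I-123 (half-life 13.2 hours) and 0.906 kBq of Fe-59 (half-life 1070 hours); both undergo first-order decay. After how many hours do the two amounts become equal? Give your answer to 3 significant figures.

70.8 hours

Set 35.7·(1/2)^(t/13.2) = 0.906·(1/2)^(t/1070).
Taking log₂: log₂(35.7/0.906) = t·(1/13.2 − 1/1070).
log₂(39.404) = 5.3003; 1/13.2 − 1/1070 = 0.074823.
t = 5.3003 / 0.074823 ≈ 70.837 hours.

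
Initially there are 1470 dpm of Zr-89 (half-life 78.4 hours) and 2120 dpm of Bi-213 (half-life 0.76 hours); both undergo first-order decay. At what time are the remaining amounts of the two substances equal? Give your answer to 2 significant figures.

0.41 hours

Set 1470·(1/2)^(t/78.4) = 2120·(1/2)^(t/0.76).
Taking log₂: log₂(1470/2120) = t·(1/78.4 − 1/0.76).
log₂(0.6934) = -0.52825; 1/78.4 − 1/0.76 = -1.303.
t = -0.52825 / -1.303 ≈ 0.4054 hours.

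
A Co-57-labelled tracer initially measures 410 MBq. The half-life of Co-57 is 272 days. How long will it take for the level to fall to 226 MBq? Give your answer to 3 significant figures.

Fraction remaining = 226/410 ≈ 0.55122.
n = log₂(410/226) = ln(1.8142)/ln 2 ≈ 0.8593 half-lives.
t = n × t½ = 0.8593 × 272 ≈ 233.73 days.

234 days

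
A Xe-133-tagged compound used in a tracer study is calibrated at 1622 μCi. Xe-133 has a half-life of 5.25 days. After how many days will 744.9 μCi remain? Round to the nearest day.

Fraction remaining = 744.9/1622 ≈ 0.45925.
n = log₂(1622/744.9) = ln(2.1775)/ln 2 ≈ 1.1227 half-lives.
t = n × t½ = 1.1227 × 5.25 ≈ 5.8939 days.

6 days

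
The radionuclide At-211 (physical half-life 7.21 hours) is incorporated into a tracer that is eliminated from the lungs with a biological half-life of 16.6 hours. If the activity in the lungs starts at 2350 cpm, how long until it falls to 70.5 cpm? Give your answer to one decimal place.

25.4 hours

1/t_eff = 1/t_phys + 1/t_biol = 1/7.21 + 1/16.6 = 0.19894 per hour.
t_eff = 7.21 × 16.6 / (7.21 + 16.6) ≈ 5.0267 hours.
n = log₂(2350/70.5) ≈ 5.0589; t = 5.0589 × 5.0267 ≈ 25.43 hours.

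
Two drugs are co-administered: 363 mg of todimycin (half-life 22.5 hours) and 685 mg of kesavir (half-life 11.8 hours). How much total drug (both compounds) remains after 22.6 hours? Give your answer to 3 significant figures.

todimycin: 363 × (1/2)^(22.6/22.5) = 363 × (1/2)^1.0044 ≈ 180.94 mg.
kesavir: 685 × (1/2)^(22.6/11.8) = 685 × (1/2)^1.9153 ≈ 181.61 mg.
Total = 180.94 + 181.61 ≈ 362.55 mg.

363 mg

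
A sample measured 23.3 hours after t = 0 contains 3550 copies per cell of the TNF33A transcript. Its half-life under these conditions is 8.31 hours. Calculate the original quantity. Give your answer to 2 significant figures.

25000 copies per cell

Number of half-lives elapsed: n = 23.3/8.31 ≈ 2.8039.
A₀ = A × 2^n = 3550 × 2^2.8039 = 3550 × 6.983 ≈ 24790 copies per cell.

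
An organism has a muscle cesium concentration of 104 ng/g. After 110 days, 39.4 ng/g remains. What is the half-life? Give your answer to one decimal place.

78.6 days

A/A₀ = 39.4/104 ≈ 0.37885.
n = log₂(2.6396) ≈ 1.4003 half-lives elapsed in 110 days.
t½ = 110/1.4003 ≈ 78.554 days.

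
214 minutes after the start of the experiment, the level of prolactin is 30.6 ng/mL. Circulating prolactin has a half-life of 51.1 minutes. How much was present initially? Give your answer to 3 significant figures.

Number of half-lives elapsed: n = 214/51.1 ≈ 4.1879.
A₀ = A × 2^n = 30.6 × 2^4.1879 = 30.6 × 18.225 ≈ 557.69 ng/mL.

558 ng/mL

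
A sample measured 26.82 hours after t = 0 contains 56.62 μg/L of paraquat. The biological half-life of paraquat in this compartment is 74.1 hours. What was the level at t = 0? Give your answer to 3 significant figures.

Number of half-lives elapsed: n = 26.82/74.1 ≈ 0.36194.
A₀ = A × 2^n = 56.62 × 2^0.36194 = 56.62 × 1.2852 ≈ 72.766 μg/L.

72.8 μg/L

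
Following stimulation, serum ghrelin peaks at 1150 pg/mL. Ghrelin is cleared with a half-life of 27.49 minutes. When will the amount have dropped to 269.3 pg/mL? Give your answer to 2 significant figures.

58 minutes

Fraction remaining = 269.3/1150 ≈ 0.23417.
n = log₂(1150/269.3) = ln(4.2703)/ln 2 ≈ 2.0943 half-lives.
t = n × t½ = 2.0943 × 27.49 ≈ 57.574 minutes.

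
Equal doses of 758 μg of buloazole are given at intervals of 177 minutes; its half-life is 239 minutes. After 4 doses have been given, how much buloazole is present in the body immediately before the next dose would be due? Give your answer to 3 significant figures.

The 4 doses were given 708, 531, 354, 177 minutes ago.
Total = 758·(1/2)^(708/239) + 758·(1/2)^(531/239) + 758·(1/2)^(354/239) + 758·(1/2)^(177/239)
      = 97.256 + 162.5 + 271.51 + 453.66 ≈ 984.93 μg.

985 μg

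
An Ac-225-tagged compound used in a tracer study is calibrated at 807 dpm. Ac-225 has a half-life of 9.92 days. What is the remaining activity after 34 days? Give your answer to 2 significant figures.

Number of half-lives: n = 34/9.92 ≈ 3.4274.
Remaining = 807 × (1/2)^3.4274 = 807 × 0.092949 ≈ 75.01 dpm.

75 dpm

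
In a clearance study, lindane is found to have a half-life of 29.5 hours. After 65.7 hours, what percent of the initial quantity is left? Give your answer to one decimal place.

n = 65.7/29.5 ≈ 2.2271 half-lives.
Fraction remaining = (1/2)^2.2271 ≈ 0.21358, i.e. 21.358%.

21.4%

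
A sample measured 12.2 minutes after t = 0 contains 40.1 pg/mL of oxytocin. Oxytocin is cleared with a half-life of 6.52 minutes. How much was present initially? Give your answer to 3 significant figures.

Number of half-lives elapsed: n = 12.2/6.52 ≈ 1.8712.
A₀ = A × 2^n = 40.1 × 2^1.8712 = 40.1 × 3.6583 ≈ 146.7 pg/mL.

147 pg/mL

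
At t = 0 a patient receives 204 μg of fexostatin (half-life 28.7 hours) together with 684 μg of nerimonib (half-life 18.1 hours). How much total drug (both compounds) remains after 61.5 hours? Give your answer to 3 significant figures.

fexostatin: 204 × (1/2)^(61.5/28.7) = 204 × (1/2)^2.1429 ≈ 46.192 μg.
nerimonib: 684 × (1/2)^(61.5/18.1) = 684 × (1/2)^3.3978 ≈ 64.896 μg.
Total = 46.192 + 64.896 ≈ 111.09 μg.

111 μg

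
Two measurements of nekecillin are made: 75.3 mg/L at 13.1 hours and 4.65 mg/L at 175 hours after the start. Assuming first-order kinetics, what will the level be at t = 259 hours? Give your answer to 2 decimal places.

1.10 mg/L

Over Δt = 175 − 13.1 = 161.9 hours, the level fell by a factor of 75.3/4.65 ≈ 16.194.
n = log₂(16.194) ≈ 4.0173 half-lives, so t½ = 161.9/4.0173 ≈ 40.3 hours.
From t = 175 to t = 259: 4.65 × (1/2)^((259−175)/40.3) ≈ 1.0965 mg/L.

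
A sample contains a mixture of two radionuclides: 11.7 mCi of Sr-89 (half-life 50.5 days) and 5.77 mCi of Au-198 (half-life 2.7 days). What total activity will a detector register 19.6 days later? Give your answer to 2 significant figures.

9.0 mCi

Sr-89: 11.7 × (1/2)^(19.6/50.5) = 11.7 × (1/2)^0.38812 ≈ 8.9403 mCi.
Au-198: 5.77 × (1/2)^(19.6/2.7) = 5.77 × (1/2)^7.2593 ≈ 0.037664 mCi.
Total = 8.9403 + 0.037664 ≈ 8.9779 mCi.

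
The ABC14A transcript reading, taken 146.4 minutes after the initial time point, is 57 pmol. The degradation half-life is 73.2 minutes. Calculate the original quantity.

228 pmol

Number of half-lives elapsed: n = 146.4/73.2 ≈ 2.
A₀ = A × 2^n = 57 × 2^2 = 57 × 4 ≈ 228 pmol.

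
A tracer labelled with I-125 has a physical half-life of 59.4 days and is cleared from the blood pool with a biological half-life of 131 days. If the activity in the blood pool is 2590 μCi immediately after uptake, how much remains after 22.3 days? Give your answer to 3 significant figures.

1/t_eff = 1/t_phys + 1/t_biol = 1/59.4 + 1/131 = 0.024469 per day.
t_eff = 59.4 × 131 / (59.4 + 131) ≈ 40.869 days.
Remaining = 2590 × (1/2)^(22.3/40.869) = 2590 × (1/2)^0.54565 ≈ 1774.4 μCi.

1770 μCi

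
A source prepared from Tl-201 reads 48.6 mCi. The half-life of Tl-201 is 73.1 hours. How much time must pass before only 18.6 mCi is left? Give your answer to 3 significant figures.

101 hours

Fraction remaining = 18.6/48.6 ≈ 0.38272.
n = log₂(48.6/18.6) = ln(2.6129)/ln 2 ≈ 1.3857 half-lives.
t = n × t½ = 1.3857 × 73.1 ≈ 101.29 hours.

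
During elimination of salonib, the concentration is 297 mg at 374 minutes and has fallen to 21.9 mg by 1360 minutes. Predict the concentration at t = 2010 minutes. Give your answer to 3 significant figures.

3.93 mg

Over Δt = 1360 − 374 = 986 minutes, the level fell by a factor of 297/21.9 ≈ 13.562.
n = log₂(13.562) ≈ 3.7615 half-lives, so t½ = 986/3.7615 ≈ 262.13 minutes.
From t = 1360 to t = 2010: 21.9 × (1/2)^((2010−1360)/262.13) ≈ 3.9264 mg.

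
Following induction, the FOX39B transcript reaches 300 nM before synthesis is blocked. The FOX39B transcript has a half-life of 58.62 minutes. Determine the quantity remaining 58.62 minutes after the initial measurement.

Elapsed time is 1 half-life (58.62/58.62).
Each half-life halves the amount: 300 × (1/2)^1 = 300/2 = 150 nM.

150 nM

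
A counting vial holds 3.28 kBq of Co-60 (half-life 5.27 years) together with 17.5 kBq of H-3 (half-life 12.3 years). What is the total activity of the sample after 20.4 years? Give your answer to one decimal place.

5.8 kBq

Co-60: 3.28 × (1/2)^(20.4/5.27) = 3.28 × (1/2)^3.871 ≈ 0.22418 kBq.
H-3: 17.5 × (1/2)^(20.4/12.3) = 17.5 × (1/2)^1.6585 ≈ 5.5433 kBq.
Total = 0.22418 + 5.5433 ≈ 5.7675 kBq.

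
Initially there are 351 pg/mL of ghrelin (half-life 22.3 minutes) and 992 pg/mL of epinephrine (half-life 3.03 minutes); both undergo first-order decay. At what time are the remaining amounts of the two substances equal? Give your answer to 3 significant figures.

5.26 minutes

Set 351·(1/2)^(t/22.3) = 992·(1/2)^(t/3.03).
Taking log₂: log₂(351/992) = t·(1/22.3 − 1/3.03).
log₂(0.35383) = -1.4989; 1/22.3 − 1/3.03 = -0.28519.
t = -1.4989 / -0.28519 ≈ 5.2557 minutes.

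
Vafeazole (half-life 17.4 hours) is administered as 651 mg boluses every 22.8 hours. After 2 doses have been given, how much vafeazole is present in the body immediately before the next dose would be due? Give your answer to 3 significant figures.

368 mg

The 2 doses were given 45.6, 22.8 hours ago.
Total = 651·(1/2)^(45.6/17.4) + 651·(1/2)^(22.8/17.4)
      = 105.85 + 262.5 ≈ 368.35 mg.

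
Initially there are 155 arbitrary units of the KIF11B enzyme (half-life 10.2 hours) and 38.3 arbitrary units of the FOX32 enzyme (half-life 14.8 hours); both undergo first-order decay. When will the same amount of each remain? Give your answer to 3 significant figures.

66.2 hours

Set 155·(1/2)^(t/10.2) = 38.3·(1/2)^(t/14.8).
Taking log₂: log₂(155/38.3) = t·(1/10.2 − 1/14.8).
log₂(4.047) = 2.0169; 1/10.2 − 1/14.8 = 0.030472.
t = 2.0169 / 0.030472 ≈ 66.188 hours.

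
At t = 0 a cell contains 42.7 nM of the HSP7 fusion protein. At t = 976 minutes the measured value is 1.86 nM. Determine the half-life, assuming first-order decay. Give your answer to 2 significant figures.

220 minutes

A/A₀ = 1.86/42.7 ≈ 0.04356.
n = log₂(22.957) ≈ 4.5209 half-lives elapsed in 976 minutes.
t½ = 976/4.5209 ≈ 215.89 minutes.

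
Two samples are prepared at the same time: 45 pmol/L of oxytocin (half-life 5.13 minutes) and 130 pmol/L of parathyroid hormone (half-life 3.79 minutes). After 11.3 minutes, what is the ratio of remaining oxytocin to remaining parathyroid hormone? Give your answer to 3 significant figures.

oxytocin: 45 × (1/2)^(11.3/5.13) = 45 × (1/2)^2.2027 ≈ 9.7752 pmol/L.
parathyroid hormone: 130 × (1/2)^(11.3/3.79) = 130 × (1/2)^2.9815 ≈ 16.459 pmol/L.
Ratio ≈ 9.7752 / 16.459 ≈ 0.5939.

0.594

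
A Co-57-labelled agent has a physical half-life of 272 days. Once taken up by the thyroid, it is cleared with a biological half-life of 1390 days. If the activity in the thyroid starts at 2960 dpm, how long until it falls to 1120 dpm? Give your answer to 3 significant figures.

1/t_eff = 1/t_phys + 1/t_biol = 1/272 + 1/1390 = 0.0043959 per day.
t_eff = 272 × 1390 / (272 + 1390) ≈ 227.48 days.
n = log₂(2960/1120) ≈ 1.4021; t = 1.4021 × 227.48 ≈ 318.96 days.

319 days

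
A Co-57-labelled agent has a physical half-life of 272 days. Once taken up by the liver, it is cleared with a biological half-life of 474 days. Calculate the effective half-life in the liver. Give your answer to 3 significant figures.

1/t_eff = 1/t_phys + 1/t_biol = 1/272 + 1/474 = 0.0057862 per day.
t_eff = 272 × 474 / (272 + 474) ≈ 172.83 days.

173 days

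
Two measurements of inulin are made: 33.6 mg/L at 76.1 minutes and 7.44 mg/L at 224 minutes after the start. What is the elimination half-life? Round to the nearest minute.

Over Δt = 224 − 76.1 = 147.9 minutes, the level fell by a factor of 33.6/7.44 ≈ 4.5161.
n = log₂(4.5161) ≈ 2.1751 half-lives, so t½ = 147.9/2.1751 ≈ 67.997 minutes.

68 minutes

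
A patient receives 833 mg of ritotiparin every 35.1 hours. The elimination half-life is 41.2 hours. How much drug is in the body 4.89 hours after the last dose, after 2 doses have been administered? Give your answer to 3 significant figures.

1190 mg

The 2 doses were given 39.99, 4.89 hours ago.
Total = 833·(1/2)^(39.99/41.2) + 833·(1/2)^(4.89/41.2)
      = 425.07 + 767.21 ≈ 1192.3 mg.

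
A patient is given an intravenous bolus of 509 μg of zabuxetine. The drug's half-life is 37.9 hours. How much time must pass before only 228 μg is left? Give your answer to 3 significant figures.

43.9 hours

Fraction remaining = 228/509 ≈ 0.44794.
n = log₂(509/228) = ln(2.2325)/ln 2 ≈ 1.1586 half-lives.
t = n × t½ = 1.1586 × 37.9 ≈ 43.912 hours.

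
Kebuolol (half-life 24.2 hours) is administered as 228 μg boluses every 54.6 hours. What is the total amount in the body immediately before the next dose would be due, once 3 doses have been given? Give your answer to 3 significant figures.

59.8 μg

The 3 doses were given 163.8, 109.2, 54.6 hours ago.
Total = 228·(1/2)^(163.8/24.2) + 228·(1/2)^(109.2/24.2) + 228·(1/2)^(54.6/24.2)
      = 2.0911 + 9.9901 + 47.726 ≈ 59.807 μg.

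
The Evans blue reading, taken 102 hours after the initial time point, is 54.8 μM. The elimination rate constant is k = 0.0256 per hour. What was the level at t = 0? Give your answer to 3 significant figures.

746 μM

t½ = ln 2 / k = 0.69315 / 0.0256 ≈ 27.076 hours.
Number of half-lives elapsed: n = 102/27.076 ≈ 3.7672.
A₀ = A × 2^n = 54.8 × 2^3.7672 = 54.8 × 13.615 ≈ 746.12 μM.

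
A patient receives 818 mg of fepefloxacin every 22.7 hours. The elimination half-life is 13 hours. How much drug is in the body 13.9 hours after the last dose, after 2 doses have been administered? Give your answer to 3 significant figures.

The 2 doses were given 36.6, 13.9 hours ago.
Total = 818·(1/2)^(36.6/13) + 818·(1/2)^(13.9/13)
      = 116.21 + 389.84 ≈ 506.05 mg.

506 mg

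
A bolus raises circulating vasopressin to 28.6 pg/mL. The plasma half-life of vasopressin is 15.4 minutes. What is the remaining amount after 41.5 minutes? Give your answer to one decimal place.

4.4 pg/mL

Number of half-lives: n = 41.5/15.4 ≈ 2.6948.
Remaining = 28.6 × (1/2)^2.6948 = 28.6 × 0.15445 ≈ 4.4172 pg/mL.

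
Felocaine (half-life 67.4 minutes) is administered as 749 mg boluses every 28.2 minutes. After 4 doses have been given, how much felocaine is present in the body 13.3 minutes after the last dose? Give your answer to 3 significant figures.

The 4 doses were given 97.9, 69.7, 41.5, 13.3 minutes ago.
Total = 749·(1/2)^(97.9/67.4) + 749·(1/2)^(69.7/67.4) + 749·(1/2)^(41.5/67.4) + 749·(1/2)^(13.3/67.4)
      = 273.67 + 365.75 + 488.8 + 653.25 ≈ 1781.5 mg.

1780 mg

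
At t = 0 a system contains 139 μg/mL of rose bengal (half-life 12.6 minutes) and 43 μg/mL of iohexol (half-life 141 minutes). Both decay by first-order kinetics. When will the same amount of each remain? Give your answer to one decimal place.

23.4 minutes

Set 139·(1/2)^(t/12.6) = 43·(1/2)^(t/141).
Taking log₂: log₂(139/43) = t·(1/12.6 − 1/141).
log₂(3.2326) = 1.6927; 1/12.6 − 1/141 = 0.072273.
t = 1.6927 / 0.072273 ≈ 23.421 minutes.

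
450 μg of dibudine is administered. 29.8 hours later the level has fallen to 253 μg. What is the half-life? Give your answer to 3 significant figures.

A/A₀ = 253/450 ≈ 0.56222.
n = log₂(1.7787) ≈ 0.83079 half-lives elapsed in 29.8 hours.
t½ = 29.8/0.83079 ≈ 35.87 hours.

35.9 hours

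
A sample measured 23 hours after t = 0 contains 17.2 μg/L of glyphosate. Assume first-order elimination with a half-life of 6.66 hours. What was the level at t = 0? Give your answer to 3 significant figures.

Number of half-lives elapsed: n = 23/6.66 ≈ 3.4535.
A₀ = A × 2^n = 17.2 × 2^3.4535 = 17.2 × 10.955 ≈ 188.42 μg/L.

188 μg/L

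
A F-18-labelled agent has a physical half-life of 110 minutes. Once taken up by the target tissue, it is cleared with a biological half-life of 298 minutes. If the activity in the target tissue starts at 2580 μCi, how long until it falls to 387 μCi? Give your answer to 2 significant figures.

220 minutes

1/t_eff = 1/t_phys + 1/t_biol = 1/110 + 1/298 = 0.012447 per minute.
t_eff = 110 × 298 / (110 + 298) ≈ 80.343 minutes.
n = log₂(2580/387) ≈ 2.737; t = 2.737 × 80.343 ≈ 219.9 minutes.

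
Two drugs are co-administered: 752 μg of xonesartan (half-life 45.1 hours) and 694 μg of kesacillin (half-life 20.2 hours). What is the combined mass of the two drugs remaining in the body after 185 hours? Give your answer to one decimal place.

xonesartan: 752 × (1/2)^(185/45.1) = 752 × (1/2)^4.102 ≈ 43.792 μg.
kesacillin: 694 × (1/2)^(185/20.2) = 694 × (1/2)^9.1584 ≈ 1.2145 μg.
Total = 43.792 + 1.2145 ≈ 45.006 μg.

45.0 μg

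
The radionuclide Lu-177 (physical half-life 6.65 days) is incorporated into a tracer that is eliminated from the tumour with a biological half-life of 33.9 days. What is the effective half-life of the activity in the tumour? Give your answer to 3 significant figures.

5.56 days

1/t_eff = 1/t_phys + 1/t_biol = 1/6.65 + 1/33.9 = 0.17987 per day.
t_eff = 6.65 × 33.9 / (6.65 + 33.9) ≈ 5.5594 days.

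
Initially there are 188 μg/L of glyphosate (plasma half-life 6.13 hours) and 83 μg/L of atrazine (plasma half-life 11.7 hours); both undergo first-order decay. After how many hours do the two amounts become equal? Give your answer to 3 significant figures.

15.2 hours

Set 188·(1/2)^(t/6.13) = 83·(1/2)^(t/11.7).
Taking log₂: log₂(188/83) = t·(1/6.13 − 1/11.7).
log₂(2.2651) = 1.1795; 1/6.13 − 1/11.7 = 0.077662.
t = 1.1795 / 0.077662 ≈ 15.188 hours.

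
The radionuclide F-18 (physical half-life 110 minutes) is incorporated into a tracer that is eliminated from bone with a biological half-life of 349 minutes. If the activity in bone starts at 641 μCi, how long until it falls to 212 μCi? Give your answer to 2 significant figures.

130 minutes

1/t_eff = 1/t_phys + 1/t_biol = 1/110 + 1/349 = 0.011956 per minute.
t_eff = 110 × 349 / (110 + 349) ≈ 83.638 minutes.
n = log₂(641/212) ≈ 1.5963; t = 1.5963 × 83.638 ≈ 133.51 minutes.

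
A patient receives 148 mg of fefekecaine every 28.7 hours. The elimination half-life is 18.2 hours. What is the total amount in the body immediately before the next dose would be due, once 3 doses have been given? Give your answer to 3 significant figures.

71.8 mg

The 3 doses were given 86.1, 57.4, 28.7 hours ago.
Total = 148·(1/2)^(86.1/18.2) + 148·(1/2)^(57.4/18.2) + 148·(1/2)^(28.7/18.2)
      = 5.5739 + 16.629 + 49.609 ≈ 71.812 mg.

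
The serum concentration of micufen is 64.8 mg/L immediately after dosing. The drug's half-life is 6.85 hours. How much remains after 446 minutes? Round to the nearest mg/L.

31 mg/L

Convert the elapsed time: 446 minutes = 7.43333 hours.
Number of half-lives: n = 7.43333/6.85 ≈ 1.0852.
Remaining = 64.8 × (1/2)^1.0852 = 64.8 × 0.47134 ≈ 30.543 mg/L.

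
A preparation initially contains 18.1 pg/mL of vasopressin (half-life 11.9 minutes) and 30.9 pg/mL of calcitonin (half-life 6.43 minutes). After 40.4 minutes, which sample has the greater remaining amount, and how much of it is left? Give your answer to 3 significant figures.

vasopressin, 1.72 pg/mL

vasopressin: 18.1 × (1/2)^3.395 ≈ 1.7207 pg/mL.
calcitonin: 30.9 × (1/2)^6.283 ≈ 0.3968 pg/mL.
Vasopressin has more remaining, at ≈ 1.7207 pg/mL.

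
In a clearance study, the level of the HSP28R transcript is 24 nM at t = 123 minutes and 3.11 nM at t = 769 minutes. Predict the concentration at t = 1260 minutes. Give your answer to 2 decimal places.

0.66 nM

Over Δt = 769 − 123 = 646 minutes, the level fell by a factor of 24/3.11 ≈ 7.717.
n = log₂(7.717) ≈ 2.948 half-lives, so t½ = 646/2.948 ≈ 219.13 minutes.
From t = 769 to t = 1260: 3.11 × (1/2)^((1260−769)/219.13) ≈ 0.65803 nM.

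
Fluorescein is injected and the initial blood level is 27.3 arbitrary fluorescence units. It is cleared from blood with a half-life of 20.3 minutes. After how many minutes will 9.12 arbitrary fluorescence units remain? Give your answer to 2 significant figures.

32 minutes

Fraction remaining = 9.12/27.3 ≈ 0.33407.
n = log₂(27.3/9.12) = ln(2.9934)/ln 2 ≈ 1.5818 half-lives.
t = n × t½ = 1.5818 × 20.3 ≈ 32.11 minutes.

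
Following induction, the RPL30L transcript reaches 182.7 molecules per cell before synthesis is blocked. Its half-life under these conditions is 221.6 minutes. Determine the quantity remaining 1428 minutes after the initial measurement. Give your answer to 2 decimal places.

2.10 molecules per cell

Number of half-lives: n = 1428/221.6 ≈ 6.444.
Remaining = 182.7 × (1/2)^6.444 = 182.7 × 0.011485 ≈ 2.0984 molecules per cell.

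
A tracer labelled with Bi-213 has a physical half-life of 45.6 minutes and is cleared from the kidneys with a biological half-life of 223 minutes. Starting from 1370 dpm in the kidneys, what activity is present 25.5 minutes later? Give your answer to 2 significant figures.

1/t_eff = 1/t_phys + 1/t_biol = 1/45.6 + 1/223 = 0.026414 per minute.
t_eff = 45.6 × 223 / (45.6 + 223) ≈ 37.859 minutes.
Remaining = 1370 × (1/2)^(25.5/37.859) = 1370 × (1/2)^0.67356 ≈ 858.93 dpm.

860 dpm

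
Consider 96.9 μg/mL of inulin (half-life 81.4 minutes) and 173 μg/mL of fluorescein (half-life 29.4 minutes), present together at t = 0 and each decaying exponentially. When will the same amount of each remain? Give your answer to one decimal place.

Set 96.9·(1/2)^(t/81.4) = 173·(1/2)^(t/29.4).
Taking log₂: log₂(96.9/173) = t·(1/81.4 − 1/29.4).
log₂(0.56012) = -0.8362; 1/81.4 − 1/29.4 = -0.021729.
t = -0.8362 / -0.021729 ≈ 38.484 minutes.

38.5 minutes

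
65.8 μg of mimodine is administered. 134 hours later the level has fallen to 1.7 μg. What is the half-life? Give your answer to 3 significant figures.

A/A₀ = 1.7/65.8 ≈ 0.025836.
n = log₂(38.706) ≈ 5.2745 half-lives elapsed in 134 hours.
t½ = 134/5.2745 ≈ 25.405 hours.

25.4 hours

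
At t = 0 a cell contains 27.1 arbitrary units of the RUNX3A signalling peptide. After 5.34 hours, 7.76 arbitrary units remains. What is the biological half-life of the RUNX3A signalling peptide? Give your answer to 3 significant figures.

A/A₀ = 7.76/27.1 ≈ 0.28635.
n = log₂(3.4923) ≈ 1.8042 half-lives elapsed in 5.34 hours.
t½ = 5.34/1.8042 ≈ 2.9598 hours.

2.96 hours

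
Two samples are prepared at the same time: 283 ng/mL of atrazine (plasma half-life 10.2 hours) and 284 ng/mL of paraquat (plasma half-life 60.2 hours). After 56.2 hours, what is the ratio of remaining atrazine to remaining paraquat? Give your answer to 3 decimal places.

0.042

atrazine: 283 × (1/2)^(56.2/10.2) = 283 × (1/2)^5.5098 ≈ 6.2111 ng/mL.
paraquat: 284 × (1/2)^(56.2/60.2) = 284 × (1/2)^0.93355 ≈ 148.69 ng/mL.
Ratio ≈ 6.2111 / 148.69 ≈ 0.041771.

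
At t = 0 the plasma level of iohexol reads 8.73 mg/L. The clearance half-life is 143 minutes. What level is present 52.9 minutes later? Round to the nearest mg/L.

7 mg/L

Number of half-lives: n = 52.9/143 ≈ 0.36993.
Remaining = 8.73 × (1/2)^0.36993 = 8.73 × 0.77382 ≈ 6.7554 mg/L.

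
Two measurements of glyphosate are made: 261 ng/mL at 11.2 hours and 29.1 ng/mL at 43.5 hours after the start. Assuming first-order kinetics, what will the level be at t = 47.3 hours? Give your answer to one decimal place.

Over Δt = 43.5 − 11.2 = 32.3 hours, the level fell by a factor of 261/29.1 ≈ 8.9691.
n = log₂(8.9691) ≈ 3.165 half-lives, so t½ = 32.3/3.165 ≈ 10.206 hours.
From t = 43.5 to t = 47.3: 29.1 × (1/2)^((47.3−43.5)/10.206) ≈ 22.48 ng/mL.

22.5 ng/mL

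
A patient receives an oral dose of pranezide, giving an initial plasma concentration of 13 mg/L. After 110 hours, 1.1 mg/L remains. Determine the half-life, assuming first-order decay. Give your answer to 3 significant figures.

30.9 hours

A/A₀ = 1.1/13 ≈ 0.084615.
n = log₂(11.818) ≈ 3.5629 half-lives elapsed in 110 hours.
t½ = 110/3.5629 ≈ 30.873 hours.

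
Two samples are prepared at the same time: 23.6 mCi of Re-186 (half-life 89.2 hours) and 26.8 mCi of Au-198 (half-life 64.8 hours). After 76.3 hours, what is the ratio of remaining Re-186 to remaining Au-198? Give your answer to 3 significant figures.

1.10

Re-186: 23.6 × (1/2)^(76.3/89.2) = 23.6 × (1/2)^0.85538 ≈ 13.044 mCi.
Au-198: 26.8 × (1/2)^(76.3/64.8) = 26.8 × (1/2)^1.1775 ≈ 11.849 mCi.
Ratio ≈ 13.044 / 11.849 ≈ 1.1009.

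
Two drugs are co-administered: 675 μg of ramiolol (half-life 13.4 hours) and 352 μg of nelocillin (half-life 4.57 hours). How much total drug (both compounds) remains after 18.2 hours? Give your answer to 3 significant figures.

286 μg

ramiolol: 675 × (1/2)^(18.2/13.4) = 675 × (1/2)^1.3582 ≈ 263.29 μg.
nelocillin: 352 × (1/2)^(18.2/4.57) = 352 × (1/2)^3.9825 ≈ 22.269 μg.
Total = 263.29 + 22.269 ≈ 285.56 μg.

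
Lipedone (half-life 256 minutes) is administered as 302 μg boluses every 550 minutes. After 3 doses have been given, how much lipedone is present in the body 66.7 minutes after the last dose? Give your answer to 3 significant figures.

322 μg

The 3 doses were given 1166.7, 616.7, 66.7 minutes ago.
Total = 302·(1/2)^(1166.7/256) + 302·(1/2)^(616.7/256) + 302·(1/2)^(66.7/256)
      = 12.826 + 56.863 + 252.1 ≈ 321.79 μg.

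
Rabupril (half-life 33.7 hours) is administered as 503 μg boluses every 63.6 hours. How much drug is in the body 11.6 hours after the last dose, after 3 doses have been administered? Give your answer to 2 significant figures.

530 μg

The 3 doses were given 138.8, 75.2, 11.6 hours ago.
Total = 503·(1/2)^(138.8/33.7) + 503·(1/2)^(75.2/33.7) + 503·(1/2)^(11.6/33.7)
      = 28.955 + 107.11 + 396.23 ≈ 532.3 μg.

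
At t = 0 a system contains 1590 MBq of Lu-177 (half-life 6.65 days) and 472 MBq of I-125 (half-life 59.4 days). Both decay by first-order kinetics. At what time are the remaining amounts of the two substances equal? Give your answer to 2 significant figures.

Set 1590·(1/2)^(t/6.65) = 472·(1/2)^(t/59.4).
Taking log₂: log₂(1590/472) = t·(1/6.65 − 1/59.4).
log₂(3.3686) = 1.7522; 1/6.65 − 1/59.4 = 0.13354.
t = 1.7522 / 0.13354 ≈ 13.121 days.

13 days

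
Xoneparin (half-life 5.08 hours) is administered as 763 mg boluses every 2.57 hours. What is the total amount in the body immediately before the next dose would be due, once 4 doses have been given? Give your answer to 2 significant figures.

1400 mg

The 4 doses were given 10.28, 7.71, 5.14, 2.57 hours ago.
Total = 763·(1/2)^(10.28/5.08) + 763·(1/2)^(7.71/5.08) + 763·(1/2)^(5.14/5.08) + 763·(1/2)^(2.57/5.08)
      = 187.65 + 266.47 + 378.39 + 537.32 ≈ 1369.8 mg.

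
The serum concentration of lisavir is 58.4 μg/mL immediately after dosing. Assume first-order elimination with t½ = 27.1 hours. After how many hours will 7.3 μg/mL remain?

7.3/58.4 = 1/8, so 3 half-lives have elapsed.
t = 3 × 27.1 = 81.3 hours.

81.3 hours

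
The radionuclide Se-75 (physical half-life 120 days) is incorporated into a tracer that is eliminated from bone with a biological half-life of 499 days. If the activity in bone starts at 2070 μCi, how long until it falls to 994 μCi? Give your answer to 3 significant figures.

102 days

1/t_eff = 1/t_phys + 1/t_biol = 1/120 + 1/499 = 0.010337 per day.
t_eff = 120 × 499 / (120 + 499) ≈ 96.737 days.
n = log₂(2070/994) ≈ 1.0583; t = 1.0583 × 96.737 ≈ 102.38 days.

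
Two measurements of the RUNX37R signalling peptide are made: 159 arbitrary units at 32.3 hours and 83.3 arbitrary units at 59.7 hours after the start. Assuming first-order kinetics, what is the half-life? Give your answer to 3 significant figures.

29.4 hours

Over Δt = 59.7 − 32.3 = 27.4 hours, the level fell by a factor of 159/83.3 ≈ 1.9088.
n = log₂(1.9088) ≈ 0.93264 half-lives, so t½ = 27.4/0.93264 ≈ 29.379 hours.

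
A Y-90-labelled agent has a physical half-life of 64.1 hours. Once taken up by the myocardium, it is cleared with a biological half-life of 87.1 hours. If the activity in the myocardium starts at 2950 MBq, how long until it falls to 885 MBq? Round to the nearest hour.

64 hours

1/t_eff = 1/t_phys + 1/t_biol = 1/64.1 + 1/87.1 = 0.027082 per hour.
t_eff = 64.1 × 87.1 / (64.1 + 87.1) ≈ 36.925 hours.
n = log₂(2950/885) ≈ 1.737; t = 1.737 × 36.925 ≈ 64.138 hours.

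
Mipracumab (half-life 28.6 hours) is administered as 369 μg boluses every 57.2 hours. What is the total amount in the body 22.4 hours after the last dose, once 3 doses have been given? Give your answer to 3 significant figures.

281 μg

The 3 doses were given 136.8, 79.6, 22.4 hours ago.
Total = 369·(1/2)^(136.8/28.6) + 369·(1/2)^(79.6/28.6) + 369·(1/2)^(22.4/28.6)
      = 13.401 + 53.604 + 214.41 ≈ 281.42 μg.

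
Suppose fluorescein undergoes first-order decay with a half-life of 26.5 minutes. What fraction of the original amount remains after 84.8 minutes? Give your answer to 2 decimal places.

n = 84.8/26.5 ≈ 3.2 half-lives.
Fraction remaining = (1/2)^3.2 ≈ 0.10882.

0.11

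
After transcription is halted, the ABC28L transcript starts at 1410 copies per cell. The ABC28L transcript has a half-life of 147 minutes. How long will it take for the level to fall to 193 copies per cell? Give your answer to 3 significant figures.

422 minutes

Fraction remaining = 193/1410 ≈ 0.13688.
n = log₂(1410/193) = ln(7.3057)/ln 2 ≈ 2.869 half-lives.
t = n × t½ = 2.869 × 147 ≈ 421.75 minutes.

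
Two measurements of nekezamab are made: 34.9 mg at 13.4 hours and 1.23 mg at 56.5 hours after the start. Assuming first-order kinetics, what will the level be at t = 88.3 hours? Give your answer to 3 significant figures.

Over Δt = 56.5 − 13.4 = 43.1 hours, the level fell by a factor of 34.9/1.23 ≈ 28.374.
n = log₂(28.374) ≈ 4.8265 half-lives, so t½ = 43.1/4.8265 ≈ 8.9299 hours.
From t = 56.5 to t = 88.3: 1.23 × (1/2)^((88.3−56.5)/8.9299) ≈ 0.10421 mg.

0.104 mg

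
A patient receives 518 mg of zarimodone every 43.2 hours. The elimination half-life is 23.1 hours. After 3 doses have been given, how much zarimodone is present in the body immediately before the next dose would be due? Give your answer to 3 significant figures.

191 mg

The 3 doses were given 129.6, 86.4, 43.2 hours ago.
Total = 518·(1/2)^(129.6/23.1) + 518·(1/2)^(86.4/23.1) + 518·(1/2)^(43.2/23.1)
      = 10.603 + 38.761 + 141.7 ≈ 191.06 mg.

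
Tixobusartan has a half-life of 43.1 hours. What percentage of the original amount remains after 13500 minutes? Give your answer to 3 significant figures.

2.68%

13500 minutes = 225 hours.
n = 225/43.1 ≈ 5.2204 half-lives.
Fraction remaining = (1/2)^5.2204 ≈ 0.026822, i.e. 2.6822%.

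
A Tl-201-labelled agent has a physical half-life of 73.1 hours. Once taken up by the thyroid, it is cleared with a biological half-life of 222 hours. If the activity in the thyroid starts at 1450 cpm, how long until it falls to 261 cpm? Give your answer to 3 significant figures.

1/t_eff = 1/t_phys + 1/t_biol = 1/73.1 + 1/222 = 0.018184 per hour.
t_eff = 73.1 × 222 / (73.1 + 222) ≈ 54.992 hours.
n = log₂(1450/261) ≈ 2.4739; t = 2.4739 × 54.992 ≈ 136.05 hours.

136 hours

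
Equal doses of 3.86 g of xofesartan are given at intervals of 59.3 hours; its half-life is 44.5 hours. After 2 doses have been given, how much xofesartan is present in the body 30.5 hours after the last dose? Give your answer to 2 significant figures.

The 2 doses were given 89.8, 30.5 hours ago.
Total = 3.86·(1/2)^(89.8/44.5) + 3.86·(1/2)^(30.5/44.5)
      = 0.95305 + 2.4003 ≈ 3.3533 g.

3.4 g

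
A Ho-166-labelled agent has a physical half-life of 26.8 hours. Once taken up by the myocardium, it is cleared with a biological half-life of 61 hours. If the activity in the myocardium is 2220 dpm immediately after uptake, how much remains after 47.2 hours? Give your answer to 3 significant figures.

1/t_eff = 1/t_phys + 1/t_biol = 1/26.8 + 1/61 = 0.053707 per hour.
t_eff = 26.8 × 61 / (26.8 + 61) ≈ 18.62 hours.
Remaining = 2220 × (1/2)^(47.2/18.62) = 2220 × (1/2)^2.535 ≈ 383.05 dpm.

383 dpm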